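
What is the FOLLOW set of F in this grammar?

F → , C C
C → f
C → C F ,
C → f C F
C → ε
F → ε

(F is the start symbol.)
To compute FOLLOW(F), find every occurrence of F on a right-hand side N → α F β: add FIRST(β) \ {ε}, and if β is empty or nullable also add FOLLOW(N). Iterate to a fixed point.

F is the start symbol, so $ ∈ FOLLOW(F).
In C → C F ,: F is followed by ',', add FIRST(',') \ {ε} = { ',' }
In C → f C F: F is at the end, add FOLLOW(C)

The FOLLOW sets referred to above (computed the same way, to a fixed point):
  FOLLOW(C) = { $, ',', 'f' }

Taking the union: FOLLOW(F) = { $, ',', 'f' }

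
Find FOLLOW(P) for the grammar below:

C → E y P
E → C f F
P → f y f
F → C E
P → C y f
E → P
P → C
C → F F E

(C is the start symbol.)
{ $, 'f', 'y' }

In C → E y P: P is at the end, add FOLLOW(C)
In E → P: P is at the end, add FOLLOW(E)

The FOLLOW sets referred to above (computed the same way, to a fixed point):
  FOLLOW(C) = { $, 'f', 'y' }
  FOLLOW(E) = { $, 'f', 'y' }

Taking the union: FOLLOW(P) = { $, 'f', 'y' }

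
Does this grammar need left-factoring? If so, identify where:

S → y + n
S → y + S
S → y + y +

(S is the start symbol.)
Left-factoring is needed when two productions for the same non-terminal
share a common prefix on the right-hand side.

Productions for S:
  S → y + n
  S → y + S
  S → y + y +

Found common prefix 'y +' in productions for S

Answer: Yes, S has productions with common prefix 'y +'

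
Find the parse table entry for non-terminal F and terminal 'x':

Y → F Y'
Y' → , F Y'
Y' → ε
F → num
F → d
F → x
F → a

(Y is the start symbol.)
To find M[F, 'x'], we find productions for F where 'x' is in the predict set (PREDICT(N → α) = (FIRST(α) \ {ε}) ∪ (FOLLOW(N) if α ⇒* ε)).

F → num: PREDICT = { 'num' }
F → d: PREDICT = { 'd' }
F → x: PREDICT = { 'x' }
  'x' is in predict set, so this production goes in M[F, 'x']
F → a: PREDICT = { 'a' }

M[F, 'x'] = F → x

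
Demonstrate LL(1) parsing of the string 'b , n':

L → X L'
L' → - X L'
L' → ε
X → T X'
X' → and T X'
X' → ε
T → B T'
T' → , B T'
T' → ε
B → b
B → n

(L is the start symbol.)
LL(1) parsing maintains a stack (initially the start symbol over $) and the input. At each step: if the stack top is a terminal, match it against the current input token; if it is a non-terminal N, replace it with the RHS of M[N, lookahead] (the unique production whose predict set contains the lookahead).

Stack is shown with the top on the left.

Stack           Input    Action
-------------------------------
L $             b , n $  output L → X L'
X L' $          b , n $  output X → T X'
T X' L' $       b , n $  output T → B T'
B T' X' L' $    b , n $  output B → b
b T' X' L' $    b , n $  match 'b'
T' X' L' $      , n $    output T' → , B T'
, B T' X' L' $  , n $    match ','
B T' X' L' $    n $      output B → n
n T' X' L' $    n $      match 'n'
T' X' L' $      $        output T' → ε
X' L' $         $        output X' → ε
L' $            $        output L' → ε
$               $        accept

The string is accepted.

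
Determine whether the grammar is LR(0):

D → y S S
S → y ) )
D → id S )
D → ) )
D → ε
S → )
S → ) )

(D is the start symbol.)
No. Shift-reduce conflict between [D → .] and [D → . ) )]

A grammar is LR(0) if no state in the canonical LR(0) collection has:
  - both a shift item (dot before a terminal) and a complete item (shift-reduce conflict), or
  - two or more complete items (reduce-reduce conflict; the accept item [D' → D .] counts as a complete item here).

Augment with D' → D and build the canonical LR(0) collection (I0 = CLOSURE({[D' → . D]}), then GOTO on every symbol after a dot until no new states appear). It has 15 states:
  I0: { [D → . ) )], [D → . id S )], [D → . y S S], [D → .], [D' → . D] }  — shift, reduce
  I1: { [D → ) . )] }  — shift
  I2: { [D' → D .] }  — accept
  I3: { [D → id . S )], [S → . ) )], [S → . )], [S → . y ) )] }  — shift
  I4: { [D → y . S S], [S → . ) )], [S → . )], [S → . y ) )] }  — shift
  I5: { [S → ) . )], [S → ) .] }  — shift, reduce
  I6: { [D → y S . S], [S → . ) )], [S → . )], [S → . y ) )] }  — shift
  I7: { [S → y . ) )] }  — shift
  I8: { [S → y ) . )] }  — shift
  I9: { [S → y ) ) .] }  — reduce
  I10: { [D → y S S .] }  — reduce
  I11: { [S → ) ) .] }  — reduce
  I12: { [D → id S . )] }  — shift
  I13: { [D → id S ) .] }  — reduce
  I14: { [D → ) ) .] }  — reduce

Conflict in state I0:
  Shift-reduce conflict between [D → .] and [D → . ) )]
So the grammar is NOT LR(0).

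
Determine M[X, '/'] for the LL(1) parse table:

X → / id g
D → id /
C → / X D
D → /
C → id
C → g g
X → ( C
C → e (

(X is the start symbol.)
X → / id g

To find M[X, '/'], we find productions for X where '/' is in the predict set (PREDICT(N → α) = (FIRST(α) \ {ε}) ∪ (FOLLOW(N) if α ⇒* ε)).

X → / id g: PREDICT = { '/' }
  '/' is in predict set, so this production goes in M[X, '/']
X → ( C: PREDICT = { '(' }

M[X, '/'] = X → / id g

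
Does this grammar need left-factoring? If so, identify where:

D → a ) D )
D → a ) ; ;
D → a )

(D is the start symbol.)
Left-factoring is needed when two productions for the same non-terminal
share a common prefix on the right-hand side.

Productions for D:
  D → a ) D )
  D → a ) ; ;
  D → a )

Found common prefix 'a )' in productions for D

Answer: Yes, D has productions with common prefix 'a )'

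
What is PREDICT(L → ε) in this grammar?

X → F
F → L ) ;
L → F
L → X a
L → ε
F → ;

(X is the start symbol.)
{ ')' }

PREDICT(L → ε) = (FIRST(RHS) \ {ε}) ∪ (FOLLOW(L) if ε ∈ FIRST(RHS), i.e. RHS ⇒* ε)
The right-hand side is ε (FIRST(ε) = { ε }), so the predict set is FOLLOW(L) = { ')' }
PREDICT(L → ε) = { ')' }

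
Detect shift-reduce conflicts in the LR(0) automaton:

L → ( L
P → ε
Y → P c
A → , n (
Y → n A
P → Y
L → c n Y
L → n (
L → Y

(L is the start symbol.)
Augment with L' → L and build the canonical LR(0) collection (I0 = CLOSURE({[L' → . L]}), then GOTO on every symbol after a dot until no new states appear). It has 17 states:
  I0: { [L → . ( L], [L → . Y], [L → . c n Y], [L → . n (], [L' → . L], [P → . Y], [P → .], [Y → . P c], [Y → . n A] }  — shift, reduce
  I1: { [L → ( . L], [L → . ( L], [L → . Y], [L → . c n Y], [L → . n (], [P → . Y], [P → .], [Y → . P c], [Y → . n A] }  — shift, reduce
  I2: { [L' → L .] }  — accept
  I3: { [Y → P . c] }  — shift
  I4: { [L → Y .], [P → Y .] }  — 2 reduces
  I5: { [L → c . n Y] }  — shift
  I6: { [A → . , n (], [L → n . (], [Y → n . A] }  — shift
  I7: { [L → n ( .] }  — reduce
  I8: { [A → , . n (] }  — shift
  I9: { [Y → n A .] }  — reduce
  I10: { [A → , n . (] }  — shift
  I11: { [A → , n ( .] }  — reduce
  I12: { [L → c n . Y], [P → . Y], [P → .], [Y → . P c], [Y → . n A] }  — shift, reduce
  I13: { [L → c n Y .], [P → Y .] }  — 2 reduces
  I14: { [A → . , n (], [Y → n . A] }  — shift
  I15: { [Y → P c .] }  — reduce
  I16: { [L → ( L .] }  — reduce

I0 contains reduce item [P → .] and shift items [L → . ( L], [L → . c n Y], [L → . n (], [Y → . n A] — shift-reduce conflict.
I1 contains reduce item [P → .] and shift items [L → . ( L], [L → . c n Y], [L → . n (], [Y → . n A] — shift-reduce conflict.
I12 contains reduce item [P → .] and shift item [Y → . n A] — shift-reduce conflict.

Answer: Yes — I0: [P → .] vs [L → . ( L]; I1: [P → .] vs [L → . ( L]; I12: [P → .] vs [Y → . n A]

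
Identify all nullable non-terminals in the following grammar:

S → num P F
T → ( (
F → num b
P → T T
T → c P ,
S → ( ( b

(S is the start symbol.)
A non-terminal is nullable if it can derive ε (the empty string): either it has an ε-production, or it has a production whose right-hand side consists entirely of nullable non-terminals.

There are no ε-productions, so no non-terminal can derive ε.
No non-terminals are nullable.

Answer: None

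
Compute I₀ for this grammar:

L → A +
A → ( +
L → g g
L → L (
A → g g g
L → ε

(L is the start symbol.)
{ [A → . ( +], [A → . g g g], [L → . A +], [L → . L (], [L → . g g], [L → .], [L' → . L] }

First, augment the grammar with L' → L
I₀ = CLOSURE({ [L' → . L] }):
  [L' → . L] has the dot before L: add [L → . A +], [L → . g g], [L → . L (], [L → .]
  [L → . A +] has the dot before A: add [A → . ( +], [A → . g g g]
No further items can be added.

I₀ = { [A → . ( +], [A → . g g g], [L → . A +], [L → . L (], [L → . g g], [L → .], [L' → . L] }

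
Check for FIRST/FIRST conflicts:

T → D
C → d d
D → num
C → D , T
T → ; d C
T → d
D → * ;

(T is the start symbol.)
A FIRST/FIRST conflict occurs when two productions N → α and N → β for the same non-terminal have FIRST(α) ∩ FIRST(β) ≠ ∅ (with ε ∈ FIRST of a nullable right-hand side, so two nullable alternatives also conflict).

FIRST sets of the non-terminals at (or reachable through a nullable prefix from) the front of some alternative:
  FIRST(D) = { '*', 'num' }

Productions for T:
  T → D: FIRST = { '*', 'num' }
  T → ; d C: FIRST = { ';' }
  T → d: FIRST = { 'd' }
Productions for C:
  C → d d: FIRST = { 'd' }
  C → D , T: FIRST = { '*', 'num' }
Productions for D:
  D → num: FIRST = { 'num' }
  D → * ;: FIRST = { '*' }

All alternatives of each non-terminal have pairwise disjoint FIRST sets.

Answer: No FIRST/FIRST conflicts.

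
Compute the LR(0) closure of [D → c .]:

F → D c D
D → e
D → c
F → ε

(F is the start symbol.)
To compute CLOSURE, for each item [A → α.Bβ] where B is a non-terminal, add [B → .γ] for all productions B → γ; repeat for the newly added items until nothing changes.

Start with: [D → c .]
The dot is at the end, so nothing is added.

CLOSURE = { [D → c .] }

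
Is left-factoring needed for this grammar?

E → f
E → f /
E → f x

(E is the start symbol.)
Left-factoring is needed when two productions for the same non-terminal
share a common prefix on the right-hand side.

Productions for E:
  E → f
  E → f /
  E → f x

Found common prefix 'f' in productions for E

Answer: Yes, E has productions with common prefix 'f'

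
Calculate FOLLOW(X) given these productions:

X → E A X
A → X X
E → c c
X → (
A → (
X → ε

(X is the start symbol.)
To compute FOLLOW(X), find every occurrence of X on a right-hand side N → α X β: add FIRST(β) \ {ε}, and if β is empty or nullable also add FOLLOW(N). Iterate to a fixed point.

X is the start symbol, so $ ∈ FOLLOW(X).
In X → E A X: X is at the end; this adds FOLLOW(X) to itself — nothing new
In A → X X: X is followed by X, add FIRST(X) \ {ε} = { '(', 'c' }
  X is nullable, so also add FOLLOW(A)
In A → X X: X is at the end, add FOLLOW(A)

The FOLLOW sets referred to above (computed the same way, to a fixed point):
  FOLLOW(A) = { $, '(', 'c' }

Taking the union: FOLLOW(X) = { $, '(', 'c' }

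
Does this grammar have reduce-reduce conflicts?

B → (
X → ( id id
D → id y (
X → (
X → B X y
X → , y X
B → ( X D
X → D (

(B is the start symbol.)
A reduce-reduce conflict occurs when an LR(0) state has two complete items [A → α .] and [B → β .] — both call for a reduction, and with no lookahead the parser cannot choose between them.

Augment with B' → B and build the canonical LR(0) collection (I0 = CLOSURE({[B' → . B]}), then GOTO on every symbol after a dot until no new states appear). It has 19 states:
  I0: { [B → . ( X D], [B → . (], [B' → . B] }  — shift
  I1: { [B → ( . X D], [B → ( .], [B → . ( X D], [B → . (], [D → . id y (], [X → . ( id id], [X → . (], [X → . , y X], [X → . B X y], [X → . D (] }  — shift, reduce
  I2: { [B' → B .] }  — accept
  I3: { [B → ( . X D], [B → ( .], [B → . ( X D], [B → . (], [D → . id y (], [X → ( . id id], [X → ( .], [X → . ( id id], [X → . (], [X → . , y X], [X → . B X y], [X → . D (] }  — shift, 2 reduces
  I4: { [X → , . y X] }  — shift
  I5: { [B → . ( X D], [B → . (], [D → . id y (], [X → . ( id id], [X → . (], [X → . , y X], [X → . B X y], [X → . D (], [X → B . X y] }  — shift
  I6: { [X → D . (] }  — shift
  I7: { [B → ( X . D], [D → . id y (] }  — shift
  I8: { [D → id . y (] }  — shift
  I9: { [D → id y . (] }  — shift
  I10: { [D → id y ( .] }  — reduce
  I11: { [B → ( X D .] }  — reduce
  I12: { [X → D ( .] }  — reduce
  I13: { [X → B X . y] }  — shift
  I14: { [X → B X y .] }  — reduce
  I15: { [B → . ( X D], [B → . (], [D → . id y (], [X → , y . X], [X → . ( id id], [X → . (], [X → . , y X], [X → . B X y], [X → . D (] }  — shift
  I16: { [X → , y X .] }  — reduce
  I17: { [D → id . y (], [X → ( id . id] }  — shift
  I18: { [X → ( id id .] }  — reduce

I3 contains complete items [B → ( .], [X → ( .] — reduce-reduce conflict.

Answer: Yes — I3: [B → ( .] vs [X → ( .]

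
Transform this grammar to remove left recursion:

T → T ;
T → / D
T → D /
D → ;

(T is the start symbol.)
T → / D T'
T → D / T'
T' → ; T'
T' → ε
D → ;

T is directly left-recursive. The standard transformation for
  A → A α₁ | ... | A α_m | β₁ | ... | β_n
is
  A  → β₁ A' | ... | β_n A'
  A' → α₁ A' | ... | α_m A' | ε

T → / D becomes T → / D T'
T → D / becomes T → D / T'
T → T ; becomes T' → ; T'
Add T' → ε

Productions for other non-terminals are unchanged:
  D → ;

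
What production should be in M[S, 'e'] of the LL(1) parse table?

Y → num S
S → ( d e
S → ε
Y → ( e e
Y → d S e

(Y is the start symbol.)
To find M[S, 'e'], we find productions for S where 'e' is in the predict set (PREDICT(N → α) = (FIRST(α) \ {ε}) ∪ (FOLLOW(N) if α ⇒* ε)).

Relevant sets:
  FOLLOW(S) = { $, 'e' }

S → ( d e: PREDICT = { '(' }
S → ε: PREDICT = { $, 'e' }
  'e' is in predict set, so this production goes in M[S, 'e']

M[S, 'e'] = S → ε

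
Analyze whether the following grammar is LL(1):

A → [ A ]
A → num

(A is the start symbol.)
A grammar is LL(1) if for each non-terminal N with multiple productions, the predict sets of those productions are pairwise disjoint, where PREDICT(N → α) = (FIRST(α) \ {ε}) ∪ (FOLLOW(N) if α ⇒* ε).

For A:
  PREDICT(A → '[' A ']') = { '[' }
  PREDICT(A → num) = { 'num' }

All predict sets are disjoint. The grammar IS LL(1).

Answer: Yes, the grammar is LL(1).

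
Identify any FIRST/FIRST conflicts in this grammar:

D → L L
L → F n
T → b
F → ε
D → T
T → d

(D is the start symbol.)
A FIRST/FIRST conflict occurs when two productions N → α and N → β for the same non-terminal have FIRST(α) ∩ FIRST(β) ≠ ∅ (with ε ∈ FIRST of a nullable right-hand side, so two nullable alternatives also conflict).

FIRST sets of the non-terminals at (or reachable through a nullable prefix from) the front of some alternative:
  FIRST(L) = { 'n' }
  FIRST(T) = { 'b', 'd' }

Productions for D:
  D → L L: FIRST = { 'n' }
  D → T: FIRST = { 'b', 'd' }
Productions for T:
  T → b: FIRST = { 'b' }
  T → d: FIRST = { 'd' }
L, F have only one production, so no FIRST/FIRST conflict is possible there.

All alternatives of each non-terminal have pairwise disjoint FIRST sets.

Answer: No FIRST/FIRST conflicts.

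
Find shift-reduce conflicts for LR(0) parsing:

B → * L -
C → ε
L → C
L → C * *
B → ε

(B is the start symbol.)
Yes — I0: [B → .] vs [B → . * L -]; I3: [L → C .] vs [L → C . * *]

A shift-reduce conflict occurs when an LR(0) state has both:
  - a complete (reduce) item [A → α .] (dot at the end), and
  - a shift item [B → β . c γ] (dot before a terminal).

Augment with B' → B and build the canonical LR(0) collection (I0 = CLOSURE({[B' → . B]}), then GOTO on every symbol after a dot until no new states appear). It has 8 states:
  I0: { [B → . * L -], [B → .], [B' → . B] }  — shift, reduce
  I1: { [B → * . L -], [C → .], [L → . C * *], [L → . C] }  — reduce
  I2: { [B' → B .] }  — accept
  I3: { [L → C . * *], [L → C .] }  — shift, reduce
  I4: { [B → * L . -] }  — shift
  I5: { [B → * L - .] }  — reduce
  I6: { [L → C * . *] }  — shift
  I7: { [L → C * * .] }  — reduce

I0 contains reduce item [B → .] and shift item [B → . * L -] — shift-reduce conflict.
I3 contains reduce item [L → C .] and shift item [L → C . * *] — shift-reduce conflict.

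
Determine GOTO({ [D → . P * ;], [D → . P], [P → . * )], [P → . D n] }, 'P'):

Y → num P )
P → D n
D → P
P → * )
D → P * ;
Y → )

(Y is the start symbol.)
GOTO(I, 'P') = CLOSURE({ [A → αX.β] : [A → α.Xβ] ∈ I, X = 'P' })

Items with dot before 'P', with the dot advanced:
  [D → . P] → [D → P .]
  [D → . P * ;] → [D → P . * ;]
Closure adds nothing (no advanced item has the dot before a non-terminal).

GOTO = { [D → P . * ;], [D → P .] }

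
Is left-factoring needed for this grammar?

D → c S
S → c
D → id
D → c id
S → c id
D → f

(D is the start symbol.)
Yes, D has productions with common prefix 'c'; S has productions with common prefix 'c'

Left-factoring is needed when two productions for the same non-terminal
share a common prefix on the right-hand side.

Productions for D:
  D → c S
  D → id
  D → c id
  D → f
Productions for S:
  S → c
  S → c id

Found common prefix 'c' in productions for D
Found common prefix 'c' in productions for S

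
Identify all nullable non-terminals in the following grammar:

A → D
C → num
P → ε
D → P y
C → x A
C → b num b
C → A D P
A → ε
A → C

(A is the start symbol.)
A non-terminal is nullable if it can derive ε (the empty string): either it has an ε-production, or it has a production whose right-hand side consists entirely of nullable non-terminals.

ε-productions: P → ε, A → ε
So P, A are immediately nullable.
No further non-terminal can be added: every production for the remaining non-terminals contains a terminal or a non-nullable non-terminal.
Nullable = { 'A', 'P' }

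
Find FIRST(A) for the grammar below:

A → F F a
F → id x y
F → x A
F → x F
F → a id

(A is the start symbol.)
{ 'a', 'id', 'x' }

To compute FIRST(A), examine every production with A on the left-hand side, reading each right-hand side left to right until a non-nullable symbol is reached.

FIRST sets of the other non-terminals involved (by the same procedure, iterated to a fixed point):
  FIRST(F) = { 'a', 'id', 'x' }

From A → F F a:
  - F is a non-terminal: add FIRST(F) \ {ε} = { 'a', 'id', 'x' }
    F is not nullable, so stop

Collecting: FIRST(A) = { 'a', 'id', 'x' }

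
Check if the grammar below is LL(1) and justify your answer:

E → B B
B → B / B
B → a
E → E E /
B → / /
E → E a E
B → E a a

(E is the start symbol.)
No. Predict set conflict for E: { '/', 'a' }

A grammar is LL(1) if for each non-terminal N with multiple productions, the predict sets of those productions are pairwise disjoint, where PREDICT(N → α) = (FIRST(α) \ {ε}) ∪ (FOLLOW(N) if α ⇒* ε).

Relevant sets:
  FIRST(B) = { '/', 'a' }
  FIRST(E) = { '/', 'a' }

For E:
  PREDICT(E → B B) = { '/', 'a' }
  PREDICT(E → E E '/') = { '/', 'a' }
  PREDICT(E → E a E) = { '/', 'a' }
For B:
  PREDICT(B → B '/' B) = { '/', 'a' }
  PREDICT(B → a) = { 'a' }
  PREDICT(B → '/' '/') = { '/' }
  PREDICT(B → E a a) = { '/', 'a' }

Conflict found: Predict set conflict for E: { '/', 'a' }
The grammar is NOT LL(1).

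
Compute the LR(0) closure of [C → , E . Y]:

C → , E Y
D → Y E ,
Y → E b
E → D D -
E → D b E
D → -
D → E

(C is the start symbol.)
{ [C → , E . Y], [D → . -], [D → . E], [D → . Y E ,], [E → . D D -], [E → . D b E], [Y → . E b] }

Start with: [C → , E . Y]
  [C → , E . Y] has the dot before Y: add [Y → . E b]
  [Y → . E b] has the dot before E: add [E → . D D -], [E → . D b E]
  [E → . D D -] has the dot before D: add [D → . Y E ,], [D → . -], [D → . E]
No further items can be added.

CLOSURE = { [C → , E . Y], [D → . -], [D → . E], [D → . Y E ,], [E → . D D -], [E → . D b E], [Y → . E b] }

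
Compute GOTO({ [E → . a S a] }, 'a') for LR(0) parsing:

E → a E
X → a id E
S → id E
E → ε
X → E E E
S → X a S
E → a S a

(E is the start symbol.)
{ [E → . a E], [E → . a S a], [E → .], [E → a . S a], [S → . X a S], [S → . id E], [X → . E E E], [X → . a id E] }

GOTO(I, 'a') = CLOSURE({ [A → αX.β] : [A → α.Xβ] ∈ I, X = 'a' })

Items with dot before 'a', with the dot advanced:
  [E → . a S a] → [E → a . S a]
Closure of the advanced items:
  [E → a . S a] has the dot before S: add [S → . id E], [S → . X a S]
  [S → . X a S] has the dot before X: add [X → . a id E], [X → . E E E]
  [X → . E E E] has the dot before E: add [E → . a E], [E → .], [E → . a S a]

GOTO = { [E → . a E], [E → . a S a], [E → .], [E → a . S a], [S → . X a S], [S → . id E], [X → . E E E], [X → . a id E] }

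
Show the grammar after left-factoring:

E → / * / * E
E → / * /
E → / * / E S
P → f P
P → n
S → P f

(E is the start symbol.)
E → / * / E'
E' → * E
E' → ε
E' → E S
P → f P
P → n
S → P f

Left-factoring transforms A → αβ₁ | αβ₂ into A → αA' and A' → β₁ | β₂
(α is the longest common prefix among the alternatives). Repeat until
no nonterminal has two alternatives with a common prefix.

Round 1: E has alternatives sharing prefix '/ * /'. Introduce E': E → / * / E'
  Add: E' → * E
  Add: E' → ε
  Add: E' → E S

No remaining common prefixes — done.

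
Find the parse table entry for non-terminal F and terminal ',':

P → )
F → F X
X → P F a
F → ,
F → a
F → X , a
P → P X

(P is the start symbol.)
F → F X, F → ,

To find M[F, ','], we find productions for F where ',' is in the predict set (PREDICT(N → α) = (FIRST(α) \ {ε}) ∪ (FOLLOW(N) if α ⇒* ε)).

Relevant sets:
  FIRST(F) = { ')', ',', 'a' }
  FIRST(X) = { ')' }

F → F X: PREDICT = { ')', ',', 'a' }
  ',' is in predict set, so this production goes in M[F, ',']
F → ,: PREDICT = { ',' }
  ',' is in predict set, so this production goes in M[F, ',']
F → a: PREDICT = { 'a' }
F → X , a: PREDICT = { ')' }

M[F, ','] = F → F X, F → ,  (a multiply-defined cell — the grammar is not LL(1))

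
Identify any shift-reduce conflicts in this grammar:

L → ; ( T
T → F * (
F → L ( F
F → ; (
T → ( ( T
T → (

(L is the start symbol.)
Yes — I4: [T → ( .] vs [T → ( . ( T]; I13: [F → ; ( .] vs [F → . ; (]

A shift-reduce conflict occurs when an LR(0) state has both:
  - a complete (reduce) item [A → α .] (dot at the end), and
  - a shift item [B → β . c γ] (dot before a terminal).

Augment with L' → L and build the canonical LR(0) collection (I0 = CLOSURE({[L' → . L]}), then GOTO on every symbol after a dot until no new states appear). It has 16 states:
  I0: { [L → . ; ( T], [L' → . L] }  — shift
  I1: { [L → ; . ( T] }  — shift
  I2: { [L' → L .] }  — accept
  I3: { [F → . ; (], [F → . L ( F], [L → . ; ( T], [L → ; ( . T], [T → . ( ( T], [T → . (], [T → . F * (] }  — shift
  I4: { [T → ( . ( T], [T → ( .] }  — shift, reduce
  I5: { [F → ; . (], [L → ; . ( T] }  — shift
  I6: { [T → F . * (] }  — shift
  I7: { [F → L . ( F] }  — shift
  I8: { [L → ; ( T .] }  — reduce
  I9: { [F → . ; (], [F → . L ( F], [F → L ( . F], [L → . ; ( T] }  — shift
  I10: { [F → L ( F .] }  — reduce
  I11: { [T → F * . (] }  — shift
  I12: { [T → F * ( .] }  — reduce
  I13: { [F → . ; (], [F → . L ( F], [F → ; ( .], [L → . ; ( T], [L → ; ( . T], [T → . ( ( T], [T → . (], [T → . F * (] }  — shift, reduce
  I14: { [F → . ; (], [F → . L ( F], [L → . ; ( T], [T → ( ( . T], [T → . ( ( T], [T → . (], [T → . F * (] }  — shift
  I15: { [T → ( ( T .] }  — reduce

I4 contains reduce item [T → ( .] and shift item [T → ( . ( T] — shift-reduce conflict.
I13 contains reduce item [F → ; ( .] and shift items [F → . ; (], [L → . ; ( T], [T → . (], [T → . ( ( T] — shift-reduce conflict.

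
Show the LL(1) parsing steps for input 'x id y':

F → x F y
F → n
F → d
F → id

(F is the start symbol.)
Stack is shown with the top on the left.

Stack    Input     Action
-------------------------
F $      x id y $  output F → x F y
x F y $  x id y $  match 'x'
F y $    id y $    output F → id
id y $   id y $    match 'id'
y $      y $       match 'y'
$        $         accept

The string is accepted.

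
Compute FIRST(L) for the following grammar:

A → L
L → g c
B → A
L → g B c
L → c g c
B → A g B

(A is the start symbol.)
From L → g c:
  - g is a terminal: add 'g' and stop
From L → g B c:
  - g is a terminal: add 'g' and stop
From L → c g c:
  - c is a terminal: add 'c' and stop

Collecting: FIRST(L) = { 'c', 'g' }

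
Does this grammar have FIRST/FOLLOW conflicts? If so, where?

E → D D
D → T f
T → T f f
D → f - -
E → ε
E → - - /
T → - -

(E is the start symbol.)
Nullable non-terminals: E.
FIRST sets used below: FIRST(D) = { '-', 'f' }

E: nullable alternative(s) E → ε; FOLLOW(E) = { $ }
  E → D D: FIRST \ {ε} = { '-', 'f' } — disjoint from FOLLOW(E)
  E → ε: FIRST \ {ε} = { } — this is the only nullable alternative, skip
  E → - - /: FIRST \ {ε} = { '-' } — disjoint from FOLLOW(E)

D, T have no nullable alternative, so no FIRST/FOLLOW check is needed there.

No FIRST/FOLLOW conflicts found.

Answer: No FIRST/FOLLOW conflicts.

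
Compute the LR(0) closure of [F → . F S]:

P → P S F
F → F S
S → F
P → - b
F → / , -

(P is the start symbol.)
To compute CLOSURE, for each item [A → α.Bβ] where B is a non-terminal, add [B → .γ] for all productions B → γ; repeat for the newly added items until nothing changes.

Start with: [F → . F S]
  [F → . F S] has the dot before F: add [F → . / , -]
No further items can be added.

CLOSURE = { [F → . / , -], [F → . F S] }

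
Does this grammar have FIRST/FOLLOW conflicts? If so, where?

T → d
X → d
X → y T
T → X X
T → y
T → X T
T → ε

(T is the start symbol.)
A FIRST/FOLLOW conflict occurs when a non-terminal N has a nullable alternative N → β (β ⇒* ε) and another alternative N → α with FIRST(α) ∩ FOLLOW(N) ≠ ∅: on such a lookahead the parser cannot decide between expanding α and letting N vanish via β.

Nullable non-terminals: T.
FIRST sets used below: FIRST(X) = { 'd', 'y' }

T: nullable alternative(s) T → ε; FOLLOW(T) = { $, 'd', 'y' }
  T → d: FIRST \ {ε} = { 'd' } — overlaps FOLLOW(T) on { 'd' }: CONFLICT
  T → X X: FIRST \ {ε} = { 'd', 'y' } — overlaps FOLLOW(T) on { 'd', 'y' }: CONFLICT
  T → y: FIRST \ {ε} = { 'y' } — overlaps FOLLOW(T) on { 'y' }: CONFLICT
  T → X T: FIRST \ {ε} = { 'd', 'y' } — overlaps FOLLOW(T) on { 'd', 'y' }: CONFLICT
  T → ε: FIRST \ {ε} = { } — this is the only nullable alternative, skip

X has no nullable alternative, so no FIRST/FOLLOW check is needed there.

So the grammar has 4 FIRST/FOLLOW conflicts (marked CONFLICT above).

Answer: Yes. T → d with FOLLOW(T) on { 'd' }; T → X X with FOLLOW(T) on { 'd', 'y' }; T → y with FOLLOW(T) on { 'y' }; T → X T with FOLLOW(T) on { 'd', 'y' }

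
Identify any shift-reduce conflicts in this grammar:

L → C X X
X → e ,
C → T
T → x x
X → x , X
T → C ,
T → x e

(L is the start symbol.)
No shift-reduce conflicts

A shift-reduce conflict occurs when an LR(0) state has both:
  - a complete (reduce) item [A → α .] (dot at the end), and
  - a shift item [B → β . c γ] (dot before a terminal).

Augment with L' → L and build the canonical LR(0) collection (I0 = CLOSURE({[L' → . L]}), then GOTO on every symbol after a dot until no new states appear). It has 15 states:
  I0: { [C → . T], [L → . C X X], [L' → . L], [T → . C ,], [T → . x e], [T → . x x] }  — shift
  I1: { [L → C . X X], [T → C . ,], [X → . e ,], [X → . x , X] }  — shift
  I2: { [L' → L .] }  — accept
  I3: { [C → T .] }  — reduce
  I4: { [T → x . e], [T → x . x] }  — shift
  I5: { [T → x e .] }  — reduce
  I6: { [T → x x .] }  — reduce
  I7: { [T → C , .] }  — reduce
  I8: { [L → C X . X], [X → . e ,], [X → . x , X] }  — shift
  I9: { [X → e . ,] }  — shift
  I10: { [X → x . , X] }  — shift
  I11: { [X → . e ,], [X → . x , X], [X → x , . X] }  — shift
  I12: { [X → x , X .] }  — reduce
  I13: { [X → e , .] }  — reduce
  I14: { [L → C X X .] }  — reduce

No state contains both a complete item and a shift item.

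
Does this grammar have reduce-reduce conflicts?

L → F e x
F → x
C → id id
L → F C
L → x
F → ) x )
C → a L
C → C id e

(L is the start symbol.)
A reduce-reduce conflict occurs when an LR(0) state has two complete items [A → α .] and [B → β .] — both call for a reduction, and with no lookahead the parser cannot choose between them.

Augment with L' → L and build the canonical LR(0) collection (I0 = CLOSURE({[L' → . L]}), then GOTO on every symbol after a dot until no new states appear). It has 16 states:
  I0: { [F → . ) x )], [F → . x], [L → . F C], [L → . F e x], [L → . x], [L' → . L] }  — shift
  I1: { [F → ) . x )] }  — shift
  I2: { [C → . C id e], [C → . a L], [C → . id id], [L → F . C], [L → F . e x] }  — shift
  I3: { [L' → L .] }  — accept
  I4: { [F → x .], [L → x .] }  — 2 reduces
  I5: { [C → C . id e], [L → F C .] }  — shift, reduce
  I6: { [C → a . L], [F → . ) x )], [F → . x], [L → . F C], [L → . F e x], [L → . x] }  — shift
  I7: { [L → F e . x] }  — shift
  I8: { [C → id . id] }  — shift
  I9: { [C → id id .] }  — reduce
  I10: { [L → F e x .] }  — reduce
  I11: { [C → a L .] }  — reduce
  I12: { [C → C id . e] }  — shift
  I13: { [C → C id e .] }  — reduce
  I14: { [F → ) x . )] }  — shift
  I15: { [F → ) x ) .] }  — reduce

I4 contains complete items [F → x .], [L → x .] — reduce-reduce conflict.

Answer: Yes — I4: [F → x .] vs [L → x .]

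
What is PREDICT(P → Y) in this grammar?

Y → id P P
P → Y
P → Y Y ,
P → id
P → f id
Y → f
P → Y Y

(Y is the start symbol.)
{ 'f', 'id' }

PREDICT(P → Y) = (FIRST(RHS) \ {ε}) ∪ (FOLLOW(P) if ε ∈ FIRST(RHS), i.e. RHS ⇒* ε)
FIRST(Y) = { 'f', 'id' }
FIRST(Y) = { 'f', 'id' }
ε ∉ FIRST(Y), so FOLLOW(P) is not added.
PREDICT(P → Y) = { 'f', 'id' }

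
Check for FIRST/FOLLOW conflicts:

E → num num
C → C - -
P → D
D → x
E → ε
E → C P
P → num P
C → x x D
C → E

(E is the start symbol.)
Nullable non-terminals: C, E.
FIRST sets used below: FIRST(C) = { '-', 'num', 'x', ε }, FIRST(E) = { '-', 'num', 'x', ε }, FIRST(P) = { 'num', 'x' }

C: nullable alternative(s) C → E; FOLLOW(C) = { '-', 'num', 'x' }
  C → C - -: FIRST \ {ε} = { '-', 'num', 'x' } — overlaps FOLLOW(C) on { '-', 'num', 'x' }: CONFLICT
  C → x x D: FIRST \ {ε} = { 'x' } — overlaps FOLLOW(C) on { 'x' }: CONFLICT
  C → E: FIRST \ {ε} = { '-', 'num', 'x' } — this is the only nullable alternative, skip

E: nullable alternative(s) E → ε; FOLLOW(E) = { $, '-', 'num', 'x' }
  E → num num: FIRST \ {ε} = { 'num' } — overlaps FOLLOW(E) on { 'num' }: CONFLICT
  E → ε: FIRST \ {ε} = { } — this is the only nullable alternative, skip
  E → C P: FIRST \ {ε} = { '-', 'num', 'x' } — overlaps FOLLOW(E) on { '-', 'num', 'x' }: CONFLICT

D, P have no nullable alternative, so no FIRST/FOLLOW check is needed there.

So the grammar has 4 FIRST/FOLLOW conflicts (marked CONFLICT above).

Answer: Yes. E → num num with FOLLOW(E) on { 'num' }; E → C P with FOLLOW(E) on { '-', 'num', 'x' }; C → C '-' '-' with FOLLOW(C) on { '-', 'num', 'x' }; C → x x D with FOLLOW(C) on { 'x' }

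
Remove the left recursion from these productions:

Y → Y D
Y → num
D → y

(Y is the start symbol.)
Y is directly left-recursive. The standard transformation for
  A → A α₁ | ... | A α_m | β₁ | ... | β_n
is
  A  → β₁ A' | ... | β_n A'
  A' → α₁ A' | ... | α_m A' | ε

Y → num becomes Y → num Y'
Y → Y D becomes Y' → D Y'
Add Y' → ε

Productions for other non-terminals are unchanged:
  D → y

Resulting grammar:
Y → num Y'
Y' → D Y'
Y' → ε
D → y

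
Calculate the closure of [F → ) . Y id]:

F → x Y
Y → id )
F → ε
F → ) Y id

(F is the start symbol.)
{ [F → ) . Y id], [Y → . id )] }

To compute CLOSURE, for each item [A → α.Bβ] where B is a non-terminal, add [B → .γ] for all productions B → γ; repeat for the newly added items until nothing changes.

Start with: [F → ) . Y id]
  [F → ) . Y id] has the dot before Y: add [Y → . id )]
No further items can be added.

CLOSURE = { [F → ) . Y id], [Y → . id )] }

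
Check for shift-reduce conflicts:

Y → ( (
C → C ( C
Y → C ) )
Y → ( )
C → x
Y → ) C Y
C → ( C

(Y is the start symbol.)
Augment with Y' → Y and build the canonical LR(0) collection (I0 = CLOSURE({[Y' → . Y]}), then GOTO on every symbol after a dot until no new states appear). It has 18 states:
  I0: { [C → . ( C], [C → . C ( C], [C → . x], [Y → . ( (], [Y → . ( )], [Y → . ) C Y], [Y → . C ) )], [Y' → . Y] }  — shift
  I1: { [C → ( . C], [C → . ( C], [C → . C ( C], [C → . x], [Y → ( . (], [Y → ( . )] }  — shift
  I2: { [C → . ( C], [C → . C ( C], [C → . x], [Y → ) . C Y] }  — shift
  I3: { [C → C . ( C], [Y → C . ) )] }  — shift
  I4: { [Y' → Y .] }  — accept
  I5: { [C → x .] }  — reduce
  I6: { [C → . ( C], [C → . C ( C], [C → . x], [C → C ( . C] }  — shift
  I7: { [Y → C ) . )] }  — shift
  I8: { [Y → C ) ) .] }  — reduce
  I9: { [C → ( . C], [C → . ( C], [C → . C ( C], [C → . x] }  — shift
  I10: { [C → C ( C .], [C → C . ( C] }  — shift, reduce
  I11: { [C → ( C .], [C → C . ( C] }  — shift, reduce
  I12: { [C → . ( C], [C → . C ( C], [C → . x], [C → C . ( C], [Y → ) C . Y], [Y → . ( (], [Y → . ( )], [Y → . ) C Y], [Y → . C ) )] }  — shift
  I13: { [C → ( . C], [C → . ( C], [C → . C ( C], [C → . x], [C → C ( . C], [Y → ( . (], [Y → ( . )] }  — shift
  I14: { [Y → ) C Y .] }  — reduce
  I15: { [C → ( . C], [C → . ( C], [C → . C ( C], [C → . x], [Y → ( ( .] }  — shift, reduce
  I16: { [Y → ( ) .] }  — reduce
  I17: { [C → ( C .], [C → C ( C .], [C → C . ( C] }  — shift, 2 reduces

I10 contains reduce item [C → C ( C .] and shift item [C → C . ( C] — shift-reduce conflict.
I11 contains reduce item [C → ( C .] and shift item [C → C . ( C] — shift-reduce conflict.
I15 contains reduce item [Y → ( ( .] and shift items [C → . ( C], [C → . x] — shift-reduce conflict.
I17 contains reduce items [C → ( C .], [C → C ( C .] and shift item [C → C . ( C] — shift-reduce conflict.

Answer: Yes — I10: [C → C ( C .] vs [C → C . ( C]; I11: [C → ( C .] vs [C → C . ( C]; I15: [Y → ( ( .] vs [C → . ( C]; I17: [C → ( C .] vs [C → C . ( C]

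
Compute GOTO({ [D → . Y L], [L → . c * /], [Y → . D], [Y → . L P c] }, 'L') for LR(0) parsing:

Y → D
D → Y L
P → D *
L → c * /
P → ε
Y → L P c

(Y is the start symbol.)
{ [D → . Y L], [L → . c * /], [P → . D *], [P → .], [Y → . D], [Y → . L P c], [Y → L . P c] }

GOTO(I, 'L') = CLOSURE({ [A → αX.β] : [A → α.Xβ] ∈ I, X = 'L' })

Items with dot before 'L', with the dot advanced:
  [Y → . L P c] → [Y → L . P c]
Closure of the advanced items:
  [Y → L . P c] has the dot before P: add [P → . D *], [P → .]
  [P → . D *] has the dot before D: add [D → . Y L]
  [D → . Y L] has the dot before Y: add [Y → . D], [Y → . L P c]
  [Y → . L P c] has the dot before L: add [L → . c * /]

GOTO = { [D → . Y L], [L → . c * /], [P → . D *], [P → .], [Y → . D], [Y → . L P c], [Y → L . P c] }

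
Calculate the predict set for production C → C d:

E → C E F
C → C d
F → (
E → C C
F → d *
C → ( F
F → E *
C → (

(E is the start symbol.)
PREDICT(C → C d) = (FIRST(RHS) \ {ε}) ∪ (FOLLOW(C) if ε ∈ FIRST(RHS), i.e. RHS ⇒* ε)
FIRST(C) = { '(' }
FIRST(C d) = { '(' }
ε ∉ FIRST(C d), so FOLLOW(C) is not added.
PREDICT(C → C d) = { '(' }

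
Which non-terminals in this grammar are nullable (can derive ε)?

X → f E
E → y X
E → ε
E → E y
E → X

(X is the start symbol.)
{ 'E' }

A non-terminal is nullable if it can derive ε (the empty string): either it has an ε-production, or it has a production whose right-hand side consists entirely of nullable non-terminals.

ε-productions: E → ε
So E is immediately nullable.
No further non-terminal can be added: every production for the remaining non-terminals contains a terminal or a non-nullable non-terminal.
Nullable = { 'E' }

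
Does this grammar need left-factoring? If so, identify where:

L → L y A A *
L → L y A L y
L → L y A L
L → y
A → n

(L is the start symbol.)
Yes, L has productions with common prefix 'L y A'

Left-factoring is needed when two productions for the same non-terminal
share a common prefix on the right-hand side.

Productions for L:
  L → L y A A *
  L → L y A L y
  L → L y A L
  L → y

Found common prefix 'L y A' in productions for L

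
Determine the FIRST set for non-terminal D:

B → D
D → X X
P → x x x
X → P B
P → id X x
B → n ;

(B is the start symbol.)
To compute FIRST(D), examine every production with D on the left-hand side, reading each right-hand side left to right until a non-nullable symbol is reached.

FIRST sets of the other non-terminals involved (by the same procedure, iterated to a fixed point):
  FIRST(X) = { 'id', 'x' }

From D → X X:
  - X is a non-terminal: add FIRST(X) \ {ε} = { 'id', 'x' }
    X is not nullable, so stop

Collecting: FIRST(D) = { 'id', 'x' }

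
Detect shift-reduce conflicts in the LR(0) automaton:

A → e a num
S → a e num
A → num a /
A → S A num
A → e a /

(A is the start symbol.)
No shift-reduce conflicts

Augment with A' → A and build the canonical LR(0) collection (I0 = CLOSURE({[A' → . A]}), then GOTO on every symbol after a dot until no new states appear). It has 15 states:
  I0: { [A → . S A num], [A → . e a /], [A → . e a num], [A → . num a /], [A' → . A], [S → . a e num] }  — shift
  I1: { [A' → A .] }  — accept
  I2: { [A → . S A num], [A → . e a /], [A → . e a num], [A → . num a /], [A → S . A num], [S → . a e num] }  — shift
  I3: { [S → a . e num] }  — shift
  I4: { [A → e . a /], [A → e . a num] }  — shift
  I5: { [A → num . a /] }  — shift
  I6: { [A → num a . /] }  — shift
  I7: { [A → num a / .] }  — reduce
  I8: { [A → e a . /], [A → e a . num] }  — shift
  I9: { [A → e a / .] }  — reduce
  I10: { [A → e a num .] }  — reduce
  I11: { [S → a e . num] }  — shift
  I12: { [S → a e num .] }  — reduce
  I13: { [A → S A . num] }  — shift
  I14: { [A → S A num .] }  — reduce

No state contains both a complete item and a shift item.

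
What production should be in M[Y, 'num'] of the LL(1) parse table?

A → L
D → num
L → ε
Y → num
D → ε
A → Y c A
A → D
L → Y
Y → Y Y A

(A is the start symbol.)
To find M[Y, 'num'], we find productions for Y where 'num' is in the predict set (PREDICT(N → α) = (FIRST(α) \ {ε}) ∪ (FOLLOW(N) if α ⇒* ε)).

Relevant sets:
  FIRST(Y) = { 'num' }

Y → num: PREDICT = { 'num' }
  'num' is in predict set, so this production goes in M[Y, 'num']
Y → Y Y A: PREDICT = { 'num' }
  'num' is in predict set, so this production goes in M[Y, 'num']

M[Y, 'num'] = Y → num, Y → Y Y A  (a multiply-defined cell — the grammar is not LL(1))

Answer: Y → num, Y → Y Y A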